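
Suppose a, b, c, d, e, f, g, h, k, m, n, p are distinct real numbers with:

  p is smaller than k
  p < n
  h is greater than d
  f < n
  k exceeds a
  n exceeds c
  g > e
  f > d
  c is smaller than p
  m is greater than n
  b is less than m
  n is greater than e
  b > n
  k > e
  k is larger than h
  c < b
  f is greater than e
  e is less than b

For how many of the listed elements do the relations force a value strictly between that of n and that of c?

The relations place c below n. An element lies strictly between them when it is forced above c and also forced below n.
Above c: {p, b, m, k}. Below n: {d, e, p, f}.
Intersection: {p} — 1.

1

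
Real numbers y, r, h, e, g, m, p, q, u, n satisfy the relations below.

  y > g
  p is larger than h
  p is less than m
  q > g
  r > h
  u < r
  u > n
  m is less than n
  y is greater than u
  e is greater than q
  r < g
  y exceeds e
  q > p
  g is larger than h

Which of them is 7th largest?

n

Piecing the relations together gives one ordering: h < p < m < n < u < r < g < q < e < y.
The 7th largest is n.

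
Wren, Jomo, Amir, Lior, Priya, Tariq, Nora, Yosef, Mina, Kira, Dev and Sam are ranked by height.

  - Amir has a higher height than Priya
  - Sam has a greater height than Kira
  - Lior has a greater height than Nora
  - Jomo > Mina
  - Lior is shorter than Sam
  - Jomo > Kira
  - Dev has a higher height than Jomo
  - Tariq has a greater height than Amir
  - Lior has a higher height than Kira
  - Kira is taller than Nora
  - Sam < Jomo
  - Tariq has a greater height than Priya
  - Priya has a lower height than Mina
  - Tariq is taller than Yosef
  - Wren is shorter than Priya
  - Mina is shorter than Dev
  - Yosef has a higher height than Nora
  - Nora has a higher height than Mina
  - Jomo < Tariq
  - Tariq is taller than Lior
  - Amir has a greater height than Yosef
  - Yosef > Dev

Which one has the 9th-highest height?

Piecing the relations together gives one ordering: Wren < Priya < Mina < Nora < Kira < Lior < Sam < Jomo < Dev < Yosef < Amir < Tariq.
Counting 9 from the largest end gives Nora.

Nora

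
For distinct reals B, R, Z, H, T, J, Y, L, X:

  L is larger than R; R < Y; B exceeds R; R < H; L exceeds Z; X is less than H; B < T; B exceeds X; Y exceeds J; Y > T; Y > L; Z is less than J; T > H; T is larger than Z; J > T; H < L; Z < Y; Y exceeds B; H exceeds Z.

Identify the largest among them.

Y

Chaining downward from Y: directly below it, R, B, Z, L, T, J; then X, H.
That covers every other element, and nothing is given above Y, so Y is the largest.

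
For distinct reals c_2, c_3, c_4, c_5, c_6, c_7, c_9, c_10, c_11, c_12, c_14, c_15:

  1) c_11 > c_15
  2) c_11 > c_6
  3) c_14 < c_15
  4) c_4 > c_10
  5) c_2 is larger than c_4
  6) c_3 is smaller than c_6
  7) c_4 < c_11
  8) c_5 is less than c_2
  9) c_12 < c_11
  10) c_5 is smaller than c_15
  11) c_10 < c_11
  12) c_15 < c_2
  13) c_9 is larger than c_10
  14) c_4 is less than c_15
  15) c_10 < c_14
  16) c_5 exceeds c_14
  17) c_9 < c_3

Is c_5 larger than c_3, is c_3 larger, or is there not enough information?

Following every chain through c_5: above c_5 we get c_15, c_11, c_2; below c_5 we get c_10, c_14.
c_3 is not reached, and no chain runs the other way from c_3 to c_5.
So the given relations leave the order of c_5 and c_3 undetermined.

undetermined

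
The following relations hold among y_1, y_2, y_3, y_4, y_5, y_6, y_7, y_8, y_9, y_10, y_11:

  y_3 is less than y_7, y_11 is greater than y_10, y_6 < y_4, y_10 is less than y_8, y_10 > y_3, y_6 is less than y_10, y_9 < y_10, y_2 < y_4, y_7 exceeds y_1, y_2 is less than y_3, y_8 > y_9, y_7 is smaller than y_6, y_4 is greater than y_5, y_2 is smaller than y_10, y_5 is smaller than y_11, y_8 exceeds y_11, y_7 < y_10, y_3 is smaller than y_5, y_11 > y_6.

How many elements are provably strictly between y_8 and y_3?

5

The relations place y_3 below y_8. An element lies strictly between them when it is forced above y_3 and also forced below y_8.
Above y_3: {y_5, y_7, y_6, y_4, y_10, y_11}. Below y_8: {y_2, y_1, y_5, y_7, y_6, y_9, y_10, y_11}.
Intersection: {y_5, y_7, y_6, y_10, y_11} — 5.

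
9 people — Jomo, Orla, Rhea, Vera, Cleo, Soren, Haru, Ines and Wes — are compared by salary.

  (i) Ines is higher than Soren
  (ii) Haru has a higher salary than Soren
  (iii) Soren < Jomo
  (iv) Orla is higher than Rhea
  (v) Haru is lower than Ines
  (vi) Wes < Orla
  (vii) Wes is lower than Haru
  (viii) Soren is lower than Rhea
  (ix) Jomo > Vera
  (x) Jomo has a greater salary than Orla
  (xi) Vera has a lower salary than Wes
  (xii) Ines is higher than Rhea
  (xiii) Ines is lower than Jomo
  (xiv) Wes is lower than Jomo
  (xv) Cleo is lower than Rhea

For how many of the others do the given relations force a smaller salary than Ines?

6

From Ines the given relations immediately reach Soren, Rhea, Haru.
From those, Cleo, Wes — 5 in total.
From those, Vera — 6 in total.
No other element is forced below Ines by the given relations, so the count is 6.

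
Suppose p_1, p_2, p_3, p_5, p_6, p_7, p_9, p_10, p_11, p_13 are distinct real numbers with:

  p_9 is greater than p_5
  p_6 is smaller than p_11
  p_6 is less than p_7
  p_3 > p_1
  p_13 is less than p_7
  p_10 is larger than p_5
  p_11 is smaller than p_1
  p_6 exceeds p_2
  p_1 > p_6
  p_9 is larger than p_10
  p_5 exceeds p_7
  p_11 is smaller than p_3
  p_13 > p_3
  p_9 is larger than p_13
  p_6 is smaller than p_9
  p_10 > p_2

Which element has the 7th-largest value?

The consecutive relations fix a unique order: p_2 < p_6 < p_11 < p_1 < p_3 < p_13 < p_7 < p_5 < p_10 < p_9.
Counting 7 from the largest end gives p_1.

p_1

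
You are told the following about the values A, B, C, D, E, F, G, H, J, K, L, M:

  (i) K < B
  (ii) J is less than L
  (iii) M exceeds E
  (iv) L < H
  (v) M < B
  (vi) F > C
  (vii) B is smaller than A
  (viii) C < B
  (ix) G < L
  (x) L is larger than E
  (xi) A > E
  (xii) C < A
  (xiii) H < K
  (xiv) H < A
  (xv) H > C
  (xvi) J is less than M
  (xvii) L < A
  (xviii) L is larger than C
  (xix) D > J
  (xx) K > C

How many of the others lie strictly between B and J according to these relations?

4

The relations place J below B. An element lies strictly between them when it is forced above J and also forced below B.
Above J: {D, L, H, M, K, A}. Below B: {G, C, E, L, H, M, K}.
Intersection: {L, H, M, K} — 4.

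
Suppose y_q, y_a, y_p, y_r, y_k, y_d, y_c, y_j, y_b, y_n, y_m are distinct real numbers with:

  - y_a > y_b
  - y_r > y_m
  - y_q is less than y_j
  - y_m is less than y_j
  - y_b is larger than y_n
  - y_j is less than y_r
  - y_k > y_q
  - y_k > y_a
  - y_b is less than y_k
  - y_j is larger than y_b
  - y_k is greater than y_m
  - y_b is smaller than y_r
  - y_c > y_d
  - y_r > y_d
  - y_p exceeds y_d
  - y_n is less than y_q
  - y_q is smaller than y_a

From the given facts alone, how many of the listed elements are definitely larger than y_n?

6

Directly above y_n: y_q, y_b.
One step further: y_j, y_r, y_a, y_k (6 so far).
No other element is forced above y_n by the given relations, so the count is 6.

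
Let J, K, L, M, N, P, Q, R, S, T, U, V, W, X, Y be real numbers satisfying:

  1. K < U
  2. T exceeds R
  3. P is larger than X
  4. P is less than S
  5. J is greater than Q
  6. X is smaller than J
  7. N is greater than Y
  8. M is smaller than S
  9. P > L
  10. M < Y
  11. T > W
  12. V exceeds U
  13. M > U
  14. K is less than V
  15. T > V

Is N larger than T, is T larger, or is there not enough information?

undetermined

Following every chain through N: below N we get K, U, M, Y.
T is not reached, and no chain runs the other way from T to N.
So the given relations leave the order of N and T undetermined.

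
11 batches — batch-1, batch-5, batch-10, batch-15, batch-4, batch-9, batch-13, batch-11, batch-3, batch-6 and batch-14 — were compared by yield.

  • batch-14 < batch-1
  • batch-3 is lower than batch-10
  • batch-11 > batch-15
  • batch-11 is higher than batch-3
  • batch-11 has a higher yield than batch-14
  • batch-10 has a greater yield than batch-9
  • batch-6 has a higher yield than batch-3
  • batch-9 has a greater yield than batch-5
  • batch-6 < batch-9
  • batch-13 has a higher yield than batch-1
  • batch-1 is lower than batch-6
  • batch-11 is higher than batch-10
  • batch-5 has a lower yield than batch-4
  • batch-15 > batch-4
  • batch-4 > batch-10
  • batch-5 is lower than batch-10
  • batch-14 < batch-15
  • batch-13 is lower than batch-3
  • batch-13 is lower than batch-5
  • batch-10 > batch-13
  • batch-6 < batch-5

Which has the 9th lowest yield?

Piecing the relations together gives one ordering: batch-14 < batch-1 < batch-13 < batch-3 < batch-6 < batch-5 < batch-9 < batch-10 < batch-4 < batch-15 < batch-11.
The 9th smallest is batch-4.

batch-4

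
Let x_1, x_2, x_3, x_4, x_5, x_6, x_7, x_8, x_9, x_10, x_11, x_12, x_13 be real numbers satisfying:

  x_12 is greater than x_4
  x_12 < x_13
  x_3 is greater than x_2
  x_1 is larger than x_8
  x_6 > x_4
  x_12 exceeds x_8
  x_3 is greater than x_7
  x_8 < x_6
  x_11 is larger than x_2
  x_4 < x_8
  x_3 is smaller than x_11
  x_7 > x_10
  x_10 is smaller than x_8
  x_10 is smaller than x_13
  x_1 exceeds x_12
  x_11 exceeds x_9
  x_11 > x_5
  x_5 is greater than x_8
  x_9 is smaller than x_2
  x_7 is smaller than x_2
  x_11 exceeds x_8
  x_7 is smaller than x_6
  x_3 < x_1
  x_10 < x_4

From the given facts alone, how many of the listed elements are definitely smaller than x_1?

From x_1 the given relations immediately reach x_8, x_3, x_12.
From those, x_10, x_4, x_7, x_2 — 7 in total.
From those, x_9 — 8 in total.
No other element is forced below x_1 by the given relations, so the count is 8.

8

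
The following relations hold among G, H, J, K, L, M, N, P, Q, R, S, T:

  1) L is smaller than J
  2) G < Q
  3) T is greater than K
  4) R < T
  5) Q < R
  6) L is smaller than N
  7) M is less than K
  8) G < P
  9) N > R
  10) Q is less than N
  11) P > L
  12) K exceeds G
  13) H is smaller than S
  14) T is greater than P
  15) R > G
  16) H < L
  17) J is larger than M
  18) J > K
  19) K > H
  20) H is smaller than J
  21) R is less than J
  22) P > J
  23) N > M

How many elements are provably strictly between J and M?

Chaining upward from M reaches: N, K, P, T.
Chaining downward from J reaches: H, G, Q, R, L, K.
Strictly between M and J are those in both lists: K — 1 element.

1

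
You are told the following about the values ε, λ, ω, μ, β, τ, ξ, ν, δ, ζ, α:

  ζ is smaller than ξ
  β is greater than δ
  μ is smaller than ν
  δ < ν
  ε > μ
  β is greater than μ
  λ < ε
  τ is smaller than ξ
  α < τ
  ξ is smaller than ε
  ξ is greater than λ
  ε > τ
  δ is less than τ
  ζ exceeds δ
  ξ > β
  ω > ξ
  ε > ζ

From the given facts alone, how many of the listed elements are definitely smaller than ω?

8

Directly below ω: ξ.
One step further: λ, ζ, β, τ (5 so far).
One step further: δ, μ, α (8 so far).
Nothing else is reachable below ω; 8 in all.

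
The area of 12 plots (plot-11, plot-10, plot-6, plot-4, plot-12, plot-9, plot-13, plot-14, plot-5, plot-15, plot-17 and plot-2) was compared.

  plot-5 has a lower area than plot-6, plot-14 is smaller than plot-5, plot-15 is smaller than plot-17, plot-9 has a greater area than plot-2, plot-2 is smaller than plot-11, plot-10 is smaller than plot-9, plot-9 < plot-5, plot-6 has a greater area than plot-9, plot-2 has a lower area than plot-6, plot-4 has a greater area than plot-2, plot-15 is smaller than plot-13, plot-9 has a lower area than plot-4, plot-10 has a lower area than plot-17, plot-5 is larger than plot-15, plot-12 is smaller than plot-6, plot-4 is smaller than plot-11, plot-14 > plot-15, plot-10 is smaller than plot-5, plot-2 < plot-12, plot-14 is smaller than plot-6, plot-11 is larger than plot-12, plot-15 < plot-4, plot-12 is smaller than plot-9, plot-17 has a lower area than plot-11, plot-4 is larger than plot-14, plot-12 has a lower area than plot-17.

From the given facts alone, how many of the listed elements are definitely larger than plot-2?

7

Directly above plot-2: plot-12, plot-9, plot-4, plot-11, plot-6.
One step further: plot-17, plot-5 (7 so far).
No other element is forced above plot-2 by the given relations, so the count is 7.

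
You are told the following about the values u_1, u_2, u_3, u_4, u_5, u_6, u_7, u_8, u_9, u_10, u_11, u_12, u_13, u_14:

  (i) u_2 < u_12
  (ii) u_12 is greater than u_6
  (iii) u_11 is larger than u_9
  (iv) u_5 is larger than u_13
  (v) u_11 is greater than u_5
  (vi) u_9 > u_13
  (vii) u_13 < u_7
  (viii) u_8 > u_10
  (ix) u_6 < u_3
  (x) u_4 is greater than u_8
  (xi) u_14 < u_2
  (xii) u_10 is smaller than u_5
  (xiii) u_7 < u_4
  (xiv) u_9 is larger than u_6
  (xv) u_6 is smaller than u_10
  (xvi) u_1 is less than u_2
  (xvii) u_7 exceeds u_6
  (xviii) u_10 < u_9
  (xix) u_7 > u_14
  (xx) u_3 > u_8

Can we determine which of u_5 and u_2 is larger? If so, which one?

undetermined

Following every chain through u_5: above u_5 we get u_11; below u_5 we get u_6, u_13, u_10.
u_2 is not reached, and no chain runs the other way from u_2 to u_5.
So the given relations leave the order of u_5 and u_2 undetermined.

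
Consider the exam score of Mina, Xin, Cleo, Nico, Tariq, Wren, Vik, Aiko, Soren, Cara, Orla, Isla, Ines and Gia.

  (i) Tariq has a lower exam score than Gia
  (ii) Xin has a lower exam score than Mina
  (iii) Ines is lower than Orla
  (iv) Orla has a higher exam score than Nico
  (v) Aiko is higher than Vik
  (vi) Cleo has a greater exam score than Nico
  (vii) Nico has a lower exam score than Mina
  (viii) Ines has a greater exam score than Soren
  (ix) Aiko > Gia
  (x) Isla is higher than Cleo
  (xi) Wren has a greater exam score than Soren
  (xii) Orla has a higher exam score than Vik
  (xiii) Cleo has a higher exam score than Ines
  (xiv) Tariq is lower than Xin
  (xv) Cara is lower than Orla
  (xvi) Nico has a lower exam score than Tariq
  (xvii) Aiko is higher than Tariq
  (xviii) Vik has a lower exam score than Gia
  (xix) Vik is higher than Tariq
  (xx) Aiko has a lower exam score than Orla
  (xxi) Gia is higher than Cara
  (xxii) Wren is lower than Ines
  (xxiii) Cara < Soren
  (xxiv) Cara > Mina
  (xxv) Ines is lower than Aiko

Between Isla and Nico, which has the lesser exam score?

Nico

Link the given pairs in sequence: Nico < Tariq; Tariq < Xin; Xin < Mina; Mina < Cara; Cara < Soren; Soren < Ines; Ines < Cleo; Cleo < Isla.
Chaining these gives Nico < Tariq < Xin < Mina < Cara < Soren < Ines < Cleo < Isla.
So Nico < Isla; Nico is the lower of the two.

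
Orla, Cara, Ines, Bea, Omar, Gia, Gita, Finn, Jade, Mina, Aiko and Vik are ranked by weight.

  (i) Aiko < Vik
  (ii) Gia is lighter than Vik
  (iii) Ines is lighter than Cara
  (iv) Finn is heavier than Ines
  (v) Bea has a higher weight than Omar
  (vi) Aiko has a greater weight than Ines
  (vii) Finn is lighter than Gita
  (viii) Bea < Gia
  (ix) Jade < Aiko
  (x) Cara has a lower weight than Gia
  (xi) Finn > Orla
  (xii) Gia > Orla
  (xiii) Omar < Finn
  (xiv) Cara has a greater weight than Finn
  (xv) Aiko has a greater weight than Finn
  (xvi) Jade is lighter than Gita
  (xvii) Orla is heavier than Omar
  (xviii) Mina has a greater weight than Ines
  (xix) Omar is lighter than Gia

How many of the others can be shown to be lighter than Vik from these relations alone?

9

The elements the relations force below Vik are Omar, Ines, Orla, Bea, Finn, Cara, Gia, Jade, Aiko — no chain reaches any other.
That is 9.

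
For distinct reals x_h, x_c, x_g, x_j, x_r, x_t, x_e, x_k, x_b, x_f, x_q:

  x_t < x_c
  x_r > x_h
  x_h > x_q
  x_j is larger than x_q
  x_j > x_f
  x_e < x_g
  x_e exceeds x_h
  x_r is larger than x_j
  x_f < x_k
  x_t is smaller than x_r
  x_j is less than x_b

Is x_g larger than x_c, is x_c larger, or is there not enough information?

undetermined

Following every chain through x_c: below x_c we get x_t.
x_g is not reached, and no chain runs the other way from x_g to x_c.
So the given relations leave the order of x_c and x_g undetermined.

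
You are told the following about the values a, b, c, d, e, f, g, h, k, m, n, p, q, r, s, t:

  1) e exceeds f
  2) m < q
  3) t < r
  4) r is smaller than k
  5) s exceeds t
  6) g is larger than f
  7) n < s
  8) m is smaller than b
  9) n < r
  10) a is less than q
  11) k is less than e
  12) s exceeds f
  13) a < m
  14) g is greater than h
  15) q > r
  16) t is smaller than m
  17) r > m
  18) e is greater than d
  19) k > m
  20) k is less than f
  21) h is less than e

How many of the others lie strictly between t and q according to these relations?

The relations place t below q. An element lies strictly between them when it is forced above t and also forced below q.
Above t: {m, r, b, k, f, e, s, g}. Below q: {a, m, n, r}.
Intersection: {m, r} — 2.

2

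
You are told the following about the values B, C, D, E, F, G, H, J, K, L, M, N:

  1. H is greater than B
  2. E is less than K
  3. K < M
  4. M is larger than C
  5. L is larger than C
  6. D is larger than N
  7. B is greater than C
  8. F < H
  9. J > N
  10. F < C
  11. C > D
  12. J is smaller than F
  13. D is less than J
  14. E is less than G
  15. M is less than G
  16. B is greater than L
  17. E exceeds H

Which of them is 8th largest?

C

Chaining the given pairs: N < D < J < F < C < L < B < H < E < K < M < G.
Counting 8 from the largest end gives C.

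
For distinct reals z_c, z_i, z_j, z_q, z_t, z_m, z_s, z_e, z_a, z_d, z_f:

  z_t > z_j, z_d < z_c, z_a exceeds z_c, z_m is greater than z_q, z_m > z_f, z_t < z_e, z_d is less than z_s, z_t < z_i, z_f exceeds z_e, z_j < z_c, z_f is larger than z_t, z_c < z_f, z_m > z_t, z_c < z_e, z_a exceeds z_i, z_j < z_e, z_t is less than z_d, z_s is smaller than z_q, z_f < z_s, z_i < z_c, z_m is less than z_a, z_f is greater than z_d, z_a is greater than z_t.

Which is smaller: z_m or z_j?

Chaining the given relations: z_j < z_t < z_i < z_c < z_e < z_f < z_s < z_q < z_m.
So z_j < z_m; z_j is the smaller of the two.

z_j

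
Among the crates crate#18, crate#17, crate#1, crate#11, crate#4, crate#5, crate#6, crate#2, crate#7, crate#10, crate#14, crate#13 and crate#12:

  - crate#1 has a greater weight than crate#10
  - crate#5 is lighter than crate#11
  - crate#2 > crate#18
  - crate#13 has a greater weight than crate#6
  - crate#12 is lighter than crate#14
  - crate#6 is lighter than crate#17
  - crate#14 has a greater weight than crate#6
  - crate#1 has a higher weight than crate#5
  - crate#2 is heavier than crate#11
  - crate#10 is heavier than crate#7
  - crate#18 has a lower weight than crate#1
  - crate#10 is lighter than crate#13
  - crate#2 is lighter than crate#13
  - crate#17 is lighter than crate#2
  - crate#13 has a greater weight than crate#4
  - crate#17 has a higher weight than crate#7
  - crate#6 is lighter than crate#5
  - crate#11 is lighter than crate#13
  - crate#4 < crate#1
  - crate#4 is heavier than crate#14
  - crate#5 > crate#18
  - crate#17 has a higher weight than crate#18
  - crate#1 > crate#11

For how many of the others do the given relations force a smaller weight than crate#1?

The elements the relations force below crate#1 are crate#6, crate#18, crate#7, crate#10, crate#12, crate#5, crate#14, crate#11, crate#4 — no chain reaches any other.
That is 9.

9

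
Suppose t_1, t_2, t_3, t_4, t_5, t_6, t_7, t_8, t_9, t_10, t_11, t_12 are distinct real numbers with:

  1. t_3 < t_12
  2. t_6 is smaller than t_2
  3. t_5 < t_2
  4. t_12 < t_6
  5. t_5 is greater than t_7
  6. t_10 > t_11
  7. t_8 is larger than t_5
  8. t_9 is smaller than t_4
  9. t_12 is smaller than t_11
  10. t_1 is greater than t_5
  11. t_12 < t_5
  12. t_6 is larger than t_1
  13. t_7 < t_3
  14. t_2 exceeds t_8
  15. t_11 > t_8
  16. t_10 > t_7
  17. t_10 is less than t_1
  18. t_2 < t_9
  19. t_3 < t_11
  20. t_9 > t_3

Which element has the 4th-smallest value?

t_5

Piecing the relations together gives one ordering: t_7 < t_3 < t_12 < t_5 < t_8 < t_11 < t_10 < t_1 < t_6 < t_2 < t_9 < t_4.
Counting 4 from the smallest end gives t_5.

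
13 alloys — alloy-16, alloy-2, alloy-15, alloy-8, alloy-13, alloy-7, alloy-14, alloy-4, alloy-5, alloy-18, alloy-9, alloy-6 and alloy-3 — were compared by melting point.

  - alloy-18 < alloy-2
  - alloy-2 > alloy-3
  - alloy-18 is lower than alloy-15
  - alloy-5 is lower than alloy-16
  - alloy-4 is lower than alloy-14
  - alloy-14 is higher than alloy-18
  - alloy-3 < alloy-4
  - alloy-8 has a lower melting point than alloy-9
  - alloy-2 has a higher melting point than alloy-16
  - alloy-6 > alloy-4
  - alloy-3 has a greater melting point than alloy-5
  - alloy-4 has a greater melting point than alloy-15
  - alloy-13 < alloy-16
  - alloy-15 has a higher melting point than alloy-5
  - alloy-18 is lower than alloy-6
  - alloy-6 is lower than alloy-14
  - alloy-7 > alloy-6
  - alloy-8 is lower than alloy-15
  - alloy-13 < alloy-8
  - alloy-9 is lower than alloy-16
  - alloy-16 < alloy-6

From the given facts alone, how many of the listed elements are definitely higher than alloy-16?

4

The elements the relations force above alloy-16 are alloy-6, alloy-7, alloy-14, alloy-2 — no chain reaches any other.
That is 4.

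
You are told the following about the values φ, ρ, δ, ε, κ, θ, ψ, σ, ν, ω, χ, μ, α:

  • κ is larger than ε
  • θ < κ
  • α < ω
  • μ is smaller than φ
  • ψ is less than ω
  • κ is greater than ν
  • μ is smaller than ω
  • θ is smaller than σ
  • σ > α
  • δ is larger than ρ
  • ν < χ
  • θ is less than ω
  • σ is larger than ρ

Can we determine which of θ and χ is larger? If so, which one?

undetermined

Following every chain through θ: above θ we get ω, σ, κ.
χ is not reached, and no chain runs the other way from χ to θ.
So the given relations leave the order of θ and χ undetermined.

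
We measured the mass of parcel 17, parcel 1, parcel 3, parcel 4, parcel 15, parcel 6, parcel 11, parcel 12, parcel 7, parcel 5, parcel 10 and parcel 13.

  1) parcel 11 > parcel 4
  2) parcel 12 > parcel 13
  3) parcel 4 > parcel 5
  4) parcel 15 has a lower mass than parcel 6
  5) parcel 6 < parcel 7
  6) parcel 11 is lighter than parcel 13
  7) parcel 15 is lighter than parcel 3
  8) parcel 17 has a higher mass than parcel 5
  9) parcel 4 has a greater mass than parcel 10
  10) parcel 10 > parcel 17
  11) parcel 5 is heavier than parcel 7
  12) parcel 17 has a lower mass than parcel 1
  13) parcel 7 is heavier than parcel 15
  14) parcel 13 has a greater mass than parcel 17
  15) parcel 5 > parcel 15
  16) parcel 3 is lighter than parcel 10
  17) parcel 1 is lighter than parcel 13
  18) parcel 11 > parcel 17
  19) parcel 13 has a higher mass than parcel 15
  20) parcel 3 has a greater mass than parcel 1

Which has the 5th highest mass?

The consecutive relations fix a unique order: parcel 15 < parcel 6 < parcel 7 < parcel 5 < parcel 17 < parcel 1 < parcel 3 < parcel 10 < parcel 4 < parcel 11 < parcel 13 < parcel 12.
Counting 5 from the largest end gives parcel 10.

parcel 10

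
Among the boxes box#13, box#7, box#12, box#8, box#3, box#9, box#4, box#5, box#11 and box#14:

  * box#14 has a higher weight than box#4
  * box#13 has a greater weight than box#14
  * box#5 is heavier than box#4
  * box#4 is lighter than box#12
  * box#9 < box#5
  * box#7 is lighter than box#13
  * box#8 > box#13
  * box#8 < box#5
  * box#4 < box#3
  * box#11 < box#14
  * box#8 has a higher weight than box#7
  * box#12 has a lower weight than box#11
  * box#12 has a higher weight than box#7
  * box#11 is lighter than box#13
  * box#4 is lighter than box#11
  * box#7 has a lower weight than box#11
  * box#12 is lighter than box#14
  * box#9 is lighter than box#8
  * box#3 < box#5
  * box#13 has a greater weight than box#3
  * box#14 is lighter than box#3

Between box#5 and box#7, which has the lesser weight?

box#7

The relevant relations are box#7 < box#12; box#12 < box#11; box#11 < box#14; box#14 < box#3; box#3 < box#13; box#13 < box#8; box#8 < box#5.
Together: box#7 < box#12 < box#11 < box#14 < box#3 < box#13 < box#8 < box#5.
So box#7 < box#5; box#7 is the lighter of the two.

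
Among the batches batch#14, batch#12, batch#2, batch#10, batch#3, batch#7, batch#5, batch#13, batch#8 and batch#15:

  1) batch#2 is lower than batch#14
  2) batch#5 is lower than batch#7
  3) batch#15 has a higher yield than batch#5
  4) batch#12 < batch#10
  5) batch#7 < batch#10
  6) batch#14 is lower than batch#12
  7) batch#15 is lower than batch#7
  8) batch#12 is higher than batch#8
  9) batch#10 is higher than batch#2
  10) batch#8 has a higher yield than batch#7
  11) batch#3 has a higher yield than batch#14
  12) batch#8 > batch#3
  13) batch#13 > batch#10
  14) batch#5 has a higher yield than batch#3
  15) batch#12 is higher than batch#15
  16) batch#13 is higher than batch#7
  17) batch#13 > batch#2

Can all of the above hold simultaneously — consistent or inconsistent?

Every relation is compatible with batch#2 < batch#14 < batch#3 < batch#5 < batch#15 < batch#7 < batch#8 < batch#12 < batch#10 < batch#13; the set is consistent.

consistent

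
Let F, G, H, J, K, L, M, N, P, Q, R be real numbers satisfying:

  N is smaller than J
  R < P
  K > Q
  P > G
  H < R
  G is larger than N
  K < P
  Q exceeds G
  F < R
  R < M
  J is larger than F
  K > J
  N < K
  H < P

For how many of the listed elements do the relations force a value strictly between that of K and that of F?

1

The relations place F below K. An element lies strictly between them when it is forced above F and also forced below K.
Above F: {J, R, M, P}. Below K: {N, G, Q, J}.
Intersection: {J} — 1.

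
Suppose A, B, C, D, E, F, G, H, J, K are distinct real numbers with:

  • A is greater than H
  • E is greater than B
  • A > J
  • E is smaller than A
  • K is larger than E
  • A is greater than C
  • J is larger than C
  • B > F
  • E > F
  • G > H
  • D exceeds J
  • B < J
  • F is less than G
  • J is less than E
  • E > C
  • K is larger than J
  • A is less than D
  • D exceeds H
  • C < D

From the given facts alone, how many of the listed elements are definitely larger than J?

4

From J the given relations immediately reach E, A, D, K.
No other element is forced above J by the given relations, so the count is 4.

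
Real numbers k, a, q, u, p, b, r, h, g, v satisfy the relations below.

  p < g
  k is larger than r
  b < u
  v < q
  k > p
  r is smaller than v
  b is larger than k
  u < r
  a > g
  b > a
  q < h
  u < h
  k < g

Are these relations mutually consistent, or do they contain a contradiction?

We have r < k stated directly, yet also k < g < a < b < u < r by chaining the others — so k < r. Contradiction.

inconsistent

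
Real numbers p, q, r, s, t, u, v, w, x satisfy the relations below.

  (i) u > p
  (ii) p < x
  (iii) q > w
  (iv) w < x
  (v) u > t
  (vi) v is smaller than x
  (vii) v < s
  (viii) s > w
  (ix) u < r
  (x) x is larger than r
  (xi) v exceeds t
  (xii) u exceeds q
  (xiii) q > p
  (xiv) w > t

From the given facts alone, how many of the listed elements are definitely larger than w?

5

The elements the relations force above w are q, u, r, s, x — no chain reaches any other.
That is 5.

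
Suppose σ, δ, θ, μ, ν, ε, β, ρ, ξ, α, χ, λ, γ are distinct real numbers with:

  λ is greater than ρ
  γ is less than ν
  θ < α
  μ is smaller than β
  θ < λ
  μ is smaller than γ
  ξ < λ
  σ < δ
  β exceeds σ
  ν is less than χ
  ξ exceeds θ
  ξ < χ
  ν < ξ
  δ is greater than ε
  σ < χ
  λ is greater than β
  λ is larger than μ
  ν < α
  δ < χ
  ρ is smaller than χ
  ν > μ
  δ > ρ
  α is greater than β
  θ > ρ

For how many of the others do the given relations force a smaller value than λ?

Directly below λ: μ, ρ, θ, ξ, β.
One step further: σ, ν (7 so far).
One step further: γ (8 so far).
No other element is forced below λ by the given relations, so the count is 8.

8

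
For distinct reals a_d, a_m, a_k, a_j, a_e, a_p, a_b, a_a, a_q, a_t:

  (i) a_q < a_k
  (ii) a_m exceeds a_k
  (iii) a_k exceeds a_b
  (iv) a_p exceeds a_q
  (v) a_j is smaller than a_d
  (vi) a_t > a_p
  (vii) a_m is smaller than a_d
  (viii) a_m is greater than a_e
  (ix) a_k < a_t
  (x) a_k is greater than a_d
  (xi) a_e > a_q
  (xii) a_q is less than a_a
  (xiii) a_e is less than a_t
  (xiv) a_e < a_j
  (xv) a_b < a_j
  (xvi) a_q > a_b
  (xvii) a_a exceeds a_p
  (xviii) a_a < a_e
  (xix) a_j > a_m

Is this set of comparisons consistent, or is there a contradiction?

inconsistent

We have a_k < a_m stated directly, yet also a_m < a_j < a_d < a_k by chaining the others — so a_m < a_k. Contradiction.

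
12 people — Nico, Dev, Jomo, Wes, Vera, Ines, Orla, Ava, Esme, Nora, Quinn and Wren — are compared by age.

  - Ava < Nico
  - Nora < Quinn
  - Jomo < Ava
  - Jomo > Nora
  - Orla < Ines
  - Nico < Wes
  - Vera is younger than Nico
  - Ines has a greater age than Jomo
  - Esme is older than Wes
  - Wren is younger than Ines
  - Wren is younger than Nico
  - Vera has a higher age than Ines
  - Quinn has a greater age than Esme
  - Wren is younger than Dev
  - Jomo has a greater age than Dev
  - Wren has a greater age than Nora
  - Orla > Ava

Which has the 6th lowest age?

Orla

Chaining the given pairs: Nora < Wren < Dev < Jomo < Ava < Orla < Ines < Vera < Nico < Wes < Esme < Quinn.
The 6th smallest is Orla.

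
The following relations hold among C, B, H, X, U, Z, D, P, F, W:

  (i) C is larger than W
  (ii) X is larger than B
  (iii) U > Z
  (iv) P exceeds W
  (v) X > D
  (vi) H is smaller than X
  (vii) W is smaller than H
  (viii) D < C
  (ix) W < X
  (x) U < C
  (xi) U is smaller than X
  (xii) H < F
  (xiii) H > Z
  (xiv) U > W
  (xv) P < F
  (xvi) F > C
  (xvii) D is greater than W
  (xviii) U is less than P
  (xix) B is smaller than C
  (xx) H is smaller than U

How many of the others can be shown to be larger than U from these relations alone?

4

From U the given relations immediately reach P, C, X.
From those, F — 4 in total.
Nothing else is reachable above U; 4 in all.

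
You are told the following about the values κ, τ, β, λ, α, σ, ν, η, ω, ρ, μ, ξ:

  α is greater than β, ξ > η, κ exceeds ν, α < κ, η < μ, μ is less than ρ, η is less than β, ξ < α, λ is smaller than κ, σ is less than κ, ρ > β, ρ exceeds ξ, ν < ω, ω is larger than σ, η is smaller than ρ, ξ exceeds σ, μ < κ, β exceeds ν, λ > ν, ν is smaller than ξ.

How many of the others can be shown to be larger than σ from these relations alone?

The elements the relations force above σ are ξ, α, κ, ω, ρ — no chain reaches any other.
That is 5.

5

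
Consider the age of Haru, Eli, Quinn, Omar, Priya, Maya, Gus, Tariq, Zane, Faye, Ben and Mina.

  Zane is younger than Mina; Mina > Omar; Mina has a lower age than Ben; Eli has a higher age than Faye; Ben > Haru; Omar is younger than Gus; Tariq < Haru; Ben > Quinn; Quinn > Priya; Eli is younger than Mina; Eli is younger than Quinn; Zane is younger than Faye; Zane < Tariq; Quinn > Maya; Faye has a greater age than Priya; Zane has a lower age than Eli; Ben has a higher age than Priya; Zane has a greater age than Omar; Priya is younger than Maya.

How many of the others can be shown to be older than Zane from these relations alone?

7

The elements the relations force above Zane are Faye, Tariq, Eli, Mina, Haru, Quinn, Ben — no chain reaches any other.
That is 7.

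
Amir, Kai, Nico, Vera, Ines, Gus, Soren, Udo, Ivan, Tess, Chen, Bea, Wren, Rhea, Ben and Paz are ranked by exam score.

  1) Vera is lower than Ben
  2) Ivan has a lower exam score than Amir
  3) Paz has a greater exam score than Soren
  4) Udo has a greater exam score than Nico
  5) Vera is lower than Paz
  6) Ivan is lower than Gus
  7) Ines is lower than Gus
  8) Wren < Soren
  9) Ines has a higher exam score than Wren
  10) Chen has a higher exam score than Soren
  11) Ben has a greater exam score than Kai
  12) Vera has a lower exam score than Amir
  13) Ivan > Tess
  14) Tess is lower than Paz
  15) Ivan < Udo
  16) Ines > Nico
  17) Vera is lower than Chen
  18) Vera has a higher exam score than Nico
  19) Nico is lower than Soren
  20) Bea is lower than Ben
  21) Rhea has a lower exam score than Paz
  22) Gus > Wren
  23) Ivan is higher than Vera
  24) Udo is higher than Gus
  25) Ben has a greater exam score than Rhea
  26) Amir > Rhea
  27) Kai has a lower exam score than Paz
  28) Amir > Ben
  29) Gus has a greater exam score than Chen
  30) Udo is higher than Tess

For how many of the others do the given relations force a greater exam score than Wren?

6

From Wren the given relations immediately reach Ines, Soren, Gus.
From those, Chen, Udo, Paz — 6 in total.
Nothing else is reachable above Wren; 6 in all.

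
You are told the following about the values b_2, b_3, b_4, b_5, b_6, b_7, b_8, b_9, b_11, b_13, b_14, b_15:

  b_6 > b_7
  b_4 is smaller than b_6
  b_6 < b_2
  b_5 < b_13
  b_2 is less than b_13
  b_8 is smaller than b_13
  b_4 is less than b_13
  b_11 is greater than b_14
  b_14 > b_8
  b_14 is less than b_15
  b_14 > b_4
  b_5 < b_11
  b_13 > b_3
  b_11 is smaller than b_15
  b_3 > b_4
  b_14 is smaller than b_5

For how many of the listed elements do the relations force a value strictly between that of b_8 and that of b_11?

2

The relations place b_8 below b_11. An element lies strictly between them when it is forced above b_8 and also forced below b_11.
Above b_8: {b_14, b_5, b_13, b_15}. Below b_11: {b_4, b_14, b_5}.
Intersection: {b_14, b_5} — 2.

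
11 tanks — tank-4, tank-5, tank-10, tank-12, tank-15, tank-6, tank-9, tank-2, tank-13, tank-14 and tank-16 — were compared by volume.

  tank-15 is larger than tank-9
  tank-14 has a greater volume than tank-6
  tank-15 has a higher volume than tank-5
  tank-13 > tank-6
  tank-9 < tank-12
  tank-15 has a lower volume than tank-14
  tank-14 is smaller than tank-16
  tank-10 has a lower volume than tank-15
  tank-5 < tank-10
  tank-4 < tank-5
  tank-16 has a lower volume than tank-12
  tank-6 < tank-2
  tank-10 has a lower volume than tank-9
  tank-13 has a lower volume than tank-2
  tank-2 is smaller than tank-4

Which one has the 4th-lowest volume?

tank-4

The consecutive relations fix a unique order: tank-6 < tank-13 < tank-2 < tank-4 < tank-5 < tank-10 < tank-9 < tank-15 < tank-14 < tank-16 < tank-12.
Counting 4 from the smallest end gives tank-4.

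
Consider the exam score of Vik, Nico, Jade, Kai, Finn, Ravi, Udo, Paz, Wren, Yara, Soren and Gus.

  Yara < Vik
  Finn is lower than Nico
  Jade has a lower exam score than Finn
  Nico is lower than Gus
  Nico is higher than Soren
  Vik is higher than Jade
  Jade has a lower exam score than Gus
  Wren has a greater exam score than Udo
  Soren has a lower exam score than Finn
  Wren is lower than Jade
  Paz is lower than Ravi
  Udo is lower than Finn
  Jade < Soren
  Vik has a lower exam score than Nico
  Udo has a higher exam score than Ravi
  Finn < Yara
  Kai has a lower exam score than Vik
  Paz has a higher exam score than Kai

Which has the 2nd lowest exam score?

Paz

Piecing the relations together gives one ordering: Kai < Paz < Ravi < Udo < Wren < Jade < Soren < Finn < Yara < Vik < Nico < Gus.
Counting 2 from the smallest end gives Paz.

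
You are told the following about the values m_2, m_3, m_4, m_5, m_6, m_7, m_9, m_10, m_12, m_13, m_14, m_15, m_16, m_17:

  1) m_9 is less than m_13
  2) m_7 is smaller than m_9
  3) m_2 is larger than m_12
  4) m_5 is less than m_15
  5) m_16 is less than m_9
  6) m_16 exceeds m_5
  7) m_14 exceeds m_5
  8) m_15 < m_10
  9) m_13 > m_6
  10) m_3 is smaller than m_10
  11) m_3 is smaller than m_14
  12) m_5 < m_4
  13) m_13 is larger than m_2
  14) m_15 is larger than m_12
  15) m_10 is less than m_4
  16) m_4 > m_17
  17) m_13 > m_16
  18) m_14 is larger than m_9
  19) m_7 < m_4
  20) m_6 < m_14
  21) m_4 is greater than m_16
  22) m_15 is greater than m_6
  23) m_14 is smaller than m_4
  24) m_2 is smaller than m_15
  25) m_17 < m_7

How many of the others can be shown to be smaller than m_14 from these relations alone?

The elements the relations force below m_14 are m_17, m_5, m_7, m_6, m_3, m_16, m_9 — no chain reaches any other.
That is 7.

7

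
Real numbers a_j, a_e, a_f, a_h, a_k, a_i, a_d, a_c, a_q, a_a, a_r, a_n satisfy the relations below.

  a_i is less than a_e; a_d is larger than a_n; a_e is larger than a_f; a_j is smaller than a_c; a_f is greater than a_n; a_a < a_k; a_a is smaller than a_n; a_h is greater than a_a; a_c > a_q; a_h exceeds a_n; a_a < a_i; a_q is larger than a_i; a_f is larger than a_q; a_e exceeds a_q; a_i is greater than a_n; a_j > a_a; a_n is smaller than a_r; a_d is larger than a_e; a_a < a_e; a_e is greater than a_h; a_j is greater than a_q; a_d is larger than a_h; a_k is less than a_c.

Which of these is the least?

Chaining upward from a_a: directly above it, a_n, a_i, a_k, a_j, a_h, a_e; then a_q, a_r, a_c, a_f, a_d.
That covers every other element, and nothing is given below a_a, so a_a is the least.

a_a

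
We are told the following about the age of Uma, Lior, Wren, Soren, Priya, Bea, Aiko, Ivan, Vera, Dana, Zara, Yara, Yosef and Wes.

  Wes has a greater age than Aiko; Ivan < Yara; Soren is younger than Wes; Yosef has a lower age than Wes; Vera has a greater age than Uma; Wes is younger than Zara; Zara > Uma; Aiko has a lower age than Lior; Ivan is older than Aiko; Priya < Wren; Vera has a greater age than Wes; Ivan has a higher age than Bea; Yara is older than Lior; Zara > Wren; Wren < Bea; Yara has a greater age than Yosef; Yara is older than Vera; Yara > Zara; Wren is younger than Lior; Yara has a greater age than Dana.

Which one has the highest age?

Dana is not greatest since Dana < Yara; Aiko is not greatest since Aiko < Wes; Soren is not greatest since Soren < Wes; Yosef is not greatest since Yosef < Yara; Priya is not greatest since Priya < Wren; Uma is not greatest since Uma < Vera; Wes is not greatest since Wes < Vera; Wren is not greatest since Wren < Bea; Zara is not greatest since Zara < Yara; Lior is not greatest since Lior < Yara; Bea is not greatest since Bea < Ivan; Ivan is not greatest since Ivan < Yara; Vera is not greatest since Vera < Yara.
Only Yara has nothing above it, so Yara is the highest age.

Yara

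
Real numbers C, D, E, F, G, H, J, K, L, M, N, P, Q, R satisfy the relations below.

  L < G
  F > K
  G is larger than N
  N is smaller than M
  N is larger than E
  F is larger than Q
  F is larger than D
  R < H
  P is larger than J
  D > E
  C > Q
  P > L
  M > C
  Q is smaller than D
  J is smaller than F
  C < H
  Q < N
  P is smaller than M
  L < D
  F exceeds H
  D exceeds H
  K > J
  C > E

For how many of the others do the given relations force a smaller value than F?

9

From F the given relations immediately reach Q, J, H, D, K.
From those, E, C, L, R — 9 in total.
No other element is forced below F by the given relations, so the count is 9.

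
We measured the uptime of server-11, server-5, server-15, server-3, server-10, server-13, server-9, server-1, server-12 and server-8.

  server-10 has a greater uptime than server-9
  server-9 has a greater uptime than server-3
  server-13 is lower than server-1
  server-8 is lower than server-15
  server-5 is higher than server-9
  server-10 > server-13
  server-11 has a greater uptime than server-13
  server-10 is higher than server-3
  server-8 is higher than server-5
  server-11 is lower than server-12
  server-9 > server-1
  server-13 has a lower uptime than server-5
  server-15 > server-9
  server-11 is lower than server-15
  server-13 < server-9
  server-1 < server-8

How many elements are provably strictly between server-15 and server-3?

3

Chaining upward from server-3 reaches: server-9, server-5, server-8, server-10.
Chaining downward from server-15 reaches: server-13, server-1, server-9, server-5, server-8, server-11.
Strictly between server-3 and server-15 are those in both lists: server-9, server-5, server-8 — 3 elements.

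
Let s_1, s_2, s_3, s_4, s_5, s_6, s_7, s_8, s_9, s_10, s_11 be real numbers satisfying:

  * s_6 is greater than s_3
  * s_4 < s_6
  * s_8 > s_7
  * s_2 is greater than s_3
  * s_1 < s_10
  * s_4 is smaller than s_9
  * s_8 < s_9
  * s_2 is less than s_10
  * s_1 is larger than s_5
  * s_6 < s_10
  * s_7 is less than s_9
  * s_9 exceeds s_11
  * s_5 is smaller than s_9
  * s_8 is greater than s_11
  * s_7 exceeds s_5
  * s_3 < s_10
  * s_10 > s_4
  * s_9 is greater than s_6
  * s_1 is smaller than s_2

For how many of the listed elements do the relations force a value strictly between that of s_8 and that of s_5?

1

Chaining upward from s_5 reaches: s_1, s_7, s_2, s_10, s_9.
Chaining downward from s_8 reaches: s_7, s_11.
Strictly between s_5 and s_8 are those in both lists: s_7 — 1 element.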